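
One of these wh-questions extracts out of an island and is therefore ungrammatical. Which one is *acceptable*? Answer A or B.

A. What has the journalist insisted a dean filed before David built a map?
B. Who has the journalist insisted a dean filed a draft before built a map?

A

In B, the wh-phrase is extracted from inside an adjunct island (introduced by "before"), which blocks movement.
In A, the extraction path crosses only that-complement boundaries, which are transparent.
So A is grammatical.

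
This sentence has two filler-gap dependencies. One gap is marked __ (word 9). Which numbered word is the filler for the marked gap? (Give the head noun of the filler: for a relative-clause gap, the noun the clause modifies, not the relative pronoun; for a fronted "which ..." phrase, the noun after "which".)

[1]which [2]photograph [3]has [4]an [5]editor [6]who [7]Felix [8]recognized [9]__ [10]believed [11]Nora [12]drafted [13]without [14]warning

5

The marked gap is inside the relative clause, the direct object of "recognized".
Its filler is the head noun "editor" (via "who"), at word 5.
(The other dependency links word 2 to a gap after word 12.)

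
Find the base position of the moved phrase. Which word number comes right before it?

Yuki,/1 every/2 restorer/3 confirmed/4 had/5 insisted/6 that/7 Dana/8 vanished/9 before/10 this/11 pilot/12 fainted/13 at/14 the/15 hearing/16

4

The displaced element is "Yuki" (word 1).
It is linked across 1 clause boundary (Ø).
It functions as the subject of "insisted", so the gap sits immediately after word 4 ("confirmed").
Base order: Every restorer confirmed that Yuki had insisted that Dana vanished before this pilot fainted at the hearing.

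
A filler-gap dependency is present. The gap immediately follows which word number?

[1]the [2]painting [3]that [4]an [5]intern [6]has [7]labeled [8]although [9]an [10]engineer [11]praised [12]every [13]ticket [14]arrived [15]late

The displaced element is "the painting" (word 2).
It functions as the direct object of "labeled", so the gap sits immediately after word 7 ("labeled").
Base order: An intern has labeled the painting although an engineer praised every ticket.

7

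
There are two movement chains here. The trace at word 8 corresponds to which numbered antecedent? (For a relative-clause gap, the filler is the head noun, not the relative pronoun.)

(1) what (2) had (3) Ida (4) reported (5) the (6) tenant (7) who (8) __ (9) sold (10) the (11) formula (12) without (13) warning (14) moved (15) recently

6

The marked gap is inside the relative clause, the subject of "sold".
Its filler is the head noun "tenant" (via "who"), at word 6.
(The other dependency links word 1 to a gap after word 14.)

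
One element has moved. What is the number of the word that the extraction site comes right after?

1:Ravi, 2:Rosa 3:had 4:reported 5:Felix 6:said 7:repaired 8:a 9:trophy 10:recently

6

The displaced element is "Ravi" (word 1).
It is linked across 2 clause boundaries (Ø → Ø).
It functions as the subject of "repaired", so the gap sits immediately after word 6 ("said").
Base order: Rosa had reported Felix said Ravi repaired a trophy recently.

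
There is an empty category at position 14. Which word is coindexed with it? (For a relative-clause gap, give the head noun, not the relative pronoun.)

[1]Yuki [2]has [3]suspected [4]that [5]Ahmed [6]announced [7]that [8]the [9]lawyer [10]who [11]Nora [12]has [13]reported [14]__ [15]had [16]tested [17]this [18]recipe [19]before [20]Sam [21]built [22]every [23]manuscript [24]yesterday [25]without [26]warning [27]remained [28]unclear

9

The gap at 14 is the subject of "tested", inside a relative clause.
The relative pronoun is "who" (word 10); it is bound by the head noun immediately before it.
Its filler is the head noun "lawyer", at word 9.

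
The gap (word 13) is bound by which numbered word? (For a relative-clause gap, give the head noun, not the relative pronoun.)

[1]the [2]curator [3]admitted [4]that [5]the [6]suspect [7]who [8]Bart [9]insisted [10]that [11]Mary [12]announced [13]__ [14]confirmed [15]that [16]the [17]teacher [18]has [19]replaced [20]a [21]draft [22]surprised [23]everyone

6

The gap at 13 is the subject of "confirmed", inside a relative clause.
The relative pronoun is "who" (word 7); it is bound by the head noun immediately before it.
Its filler is the head noun "suspect", at word 6.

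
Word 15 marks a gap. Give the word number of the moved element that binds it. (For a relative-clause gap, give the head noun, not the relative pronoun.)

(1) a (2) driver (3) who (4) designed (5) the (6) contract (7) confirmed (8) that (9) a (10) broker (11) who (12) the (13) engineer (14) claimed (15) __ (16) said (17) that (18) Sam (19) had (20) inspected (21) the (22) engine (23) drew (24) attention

10

The gap at 15 is the subject of "said", inside a relative clause.
The relative pronoun is "who" (word 11); it is bound by the head noun immediately before it.
Its filler is the head noun "broker", at word 10.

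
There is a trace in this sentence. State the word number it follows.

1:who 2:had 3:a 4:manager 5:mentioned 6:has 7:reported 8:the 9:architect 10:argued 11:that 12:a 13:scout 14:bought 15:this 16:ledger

5

The displaced element is "who" (word 1).
It is linked across 1 clause boundary (Ø).
It functions as the subject of "reported", so the gap sits immediately after word 5 ("mentioned").
Base order: A manager had mentioned who has reported the architect argued that a scout bought this ledger.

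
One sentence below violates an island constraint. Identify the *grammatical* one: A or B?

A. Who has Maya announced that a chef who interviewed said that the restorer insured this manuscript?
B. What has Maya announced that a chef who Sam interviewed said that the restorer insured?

In A, the wh-phrase is extracted from inside a complex-NP island (relative clause) (introduced by "who"), which blocks movement.
In B, the extraction path crosses only that-complement boundaries, which are transparent.
So B is grammatical.

B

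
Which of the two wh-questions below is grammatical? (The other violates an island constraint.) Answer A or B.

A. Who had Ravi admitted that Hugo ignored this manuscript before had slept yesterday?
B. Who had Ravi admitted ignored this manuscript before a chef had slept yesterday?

In A, the wh-phrase is extracted from inside an adjunct island (introduced by "before"), which blocks movement.
In B, the extraction path crosses only that-complement boundaries, which are transparent.
So B is grammatical.

B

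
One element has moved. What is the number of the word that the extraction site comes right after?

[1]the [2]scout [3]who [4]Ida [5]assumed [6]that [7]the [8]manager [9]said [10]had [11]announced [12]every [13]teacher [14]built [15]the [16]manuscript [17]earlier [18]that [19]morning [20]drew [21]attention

9

The displaced element is "the scout" (word 2).
It is linked across 2 clause boundaries (that → Ø).
It functions as the subject of "announced", so the gap sits immediately after word 9 ("said").
Base order: Ida assumed that the manager said that the scout had announced every teacher built the manuscript earlier that morning.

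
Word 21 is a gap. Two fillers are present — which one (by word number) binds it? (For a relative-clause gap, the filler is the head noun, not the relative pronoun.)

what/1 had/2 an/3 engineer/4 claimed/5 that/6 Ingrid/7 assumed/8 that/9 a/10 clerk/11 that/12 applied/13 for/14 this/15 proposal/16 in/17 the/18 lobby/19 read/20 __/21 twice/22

1

The marked gap is the direct object of "read".
Its filler is the fronted wh-phrase "what", at word 1.
(The other dependency links word 11 to a gap after word 12.)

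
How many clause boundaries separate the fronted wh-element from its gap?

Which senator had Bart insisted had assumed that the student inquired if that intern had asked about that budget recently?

1

"which senator" is extracted from the subject of "assumed".
Boundaries crossed, outermost first: [Ø] — 1 in total.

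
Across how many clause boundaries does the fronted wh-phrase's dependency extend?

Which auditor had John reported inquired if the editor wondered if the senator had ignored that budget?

1

"which auditor" is extracted from the subject of "inquired".
Boundaries crossed, outermost first: [Ø] — 1 in total.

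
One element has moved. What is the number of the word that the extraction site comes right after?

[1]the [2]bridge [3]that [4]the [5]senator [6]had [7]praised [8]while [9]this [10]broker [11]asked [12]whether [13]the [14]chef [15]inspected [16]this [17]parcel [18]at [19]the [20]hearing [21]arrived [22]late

The displaced element is "the bridge" (word 2).
It functions as the direct object of "praised", so the gap sits immediately after word 7 ("praised").
Base order: The senator had praised the bridge while this broker asked whether the chef inspected this parcel at the hearing.

7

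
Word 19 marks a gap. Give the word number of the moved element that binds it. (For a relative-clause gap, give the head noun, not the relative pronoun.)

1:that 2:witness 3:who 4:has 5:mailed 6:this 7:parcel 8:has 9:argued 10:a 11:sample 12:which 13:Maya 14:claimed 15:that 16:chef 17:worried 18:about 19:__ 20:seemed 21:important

11

The gap at 19 is the prepositional object of "worried", inside a relative clause.
The relative pronoun is "which" (word 12); it is bound by the head noun immediately before it.
Its filler is the head noun "sample", at word 11.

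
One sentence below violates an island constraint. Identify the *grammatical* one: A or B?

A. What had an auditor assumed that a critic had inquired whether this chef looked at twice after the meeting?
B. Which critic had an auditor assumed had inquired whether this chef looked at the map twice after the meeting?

B

In A, the wh-phrase is extracted from inside a wh-island (introduced by "whether"), which blocks movement.
In B, the extraction path crosses only that-complement boundaries, which are transparent.
So B is grammatical.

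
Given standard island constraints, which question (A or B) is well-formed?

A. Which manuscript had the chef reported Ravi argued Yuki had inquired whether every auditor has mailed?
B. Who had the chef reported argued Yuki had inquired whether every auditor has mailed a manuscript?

B

In A, the wh-phrase is extracted from inside a wh-island (introduced by "whether"), which blocks movement.
In B, the extraction path crosses only that-complement boundaries, which are transparent.
So B is grammatical.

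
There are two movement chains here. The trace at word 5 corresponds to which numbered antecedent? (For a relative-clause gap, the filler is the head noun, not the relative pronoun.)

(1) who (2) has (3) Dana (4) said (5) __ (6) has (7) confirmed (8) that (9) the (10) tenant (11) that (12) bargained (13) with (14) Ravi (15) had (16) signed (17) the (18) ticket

1

The marked gap is the subject of "confirmed".
Its filler is the fronted wh-phrase "who", at word 1.
(The other dependency links word 10 to a gap after word 11.)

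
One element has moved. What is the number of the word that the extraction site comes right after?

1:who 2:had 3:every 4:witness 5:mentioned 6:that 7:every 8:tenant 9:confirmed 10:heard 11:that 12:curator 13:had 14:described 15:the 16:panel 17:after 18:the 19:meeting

The displaced element is "who" (word 1).
It is linked across 2 clause boundaries (that → Ø).
It functions as the subject of "heard", so the gap sits immediately after word 9 ("confirmed").
Base order: Every witness had mentioned that every tenant confirmed who heard that curator had described the panel after the meeting.

9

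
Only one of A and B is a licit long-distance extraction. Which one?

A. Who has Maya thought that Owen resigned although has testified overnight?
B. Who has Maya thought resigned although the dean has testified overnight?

In A, the wh-phrase is extracted from inside an adjunct island (introduced by "although"), which blocks movement.
In B, the extraction path crosses only that-complement boundaries, which are transparent.
So B is grammatical.

B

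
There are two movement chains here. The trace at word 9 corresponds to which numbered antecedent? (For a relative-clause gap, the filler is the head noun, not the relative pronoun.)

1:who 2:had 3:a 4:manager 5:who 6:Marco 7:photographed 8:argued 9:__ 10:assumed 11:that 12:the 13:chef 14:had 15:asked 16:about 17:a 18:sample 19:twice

The marked gap is the subject of "assumed".
Its filler is the fronted wh-phrase "who", at word 1.
(The other dependency links word 4 to a gap after word 7.)

1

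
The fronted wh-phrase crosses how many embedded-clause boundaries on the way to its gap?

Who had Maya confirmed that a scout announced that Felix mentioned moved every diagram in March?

3

"who" is extracted from the subject of "moved".
Boundaries crossed, outermost first: [that], [that], [Ø] — 3 in total.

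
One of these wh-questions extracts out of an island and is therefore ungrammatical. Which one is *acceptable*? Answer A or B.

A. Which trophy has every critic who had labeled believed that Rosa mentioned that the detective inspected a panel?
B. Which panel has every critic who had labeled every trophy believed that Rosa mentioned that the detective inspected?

In A, the wh-phrase is extracted from inside a complex-NP island (relative clause) (introduced by "who"), which blocks movement.
In B, the extraction path crosses only that-complement boundaries, which are transparent.
So B is grammatical.

B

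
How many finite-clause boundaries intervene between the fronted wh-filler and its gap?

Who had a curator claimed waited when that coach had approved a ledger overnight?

1

"who" is extracted from the subject of "waited".
Boundaries crossed, outermost first: [Ø] — 1 in total.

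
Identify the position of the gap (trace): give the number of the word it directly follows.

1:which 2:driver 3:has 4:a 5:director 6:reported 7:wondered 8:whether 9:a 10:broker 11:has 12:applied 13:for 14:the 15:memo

6

The displaced element is "which driver" (word 2).
It is linked across 1 clause boundary (Ø).
It functions as the subject of "wondered", so the gap sits immediately after word 6 ("reported").
Base order: A director has reported that which driver wondered whether a broker has applied for the memo.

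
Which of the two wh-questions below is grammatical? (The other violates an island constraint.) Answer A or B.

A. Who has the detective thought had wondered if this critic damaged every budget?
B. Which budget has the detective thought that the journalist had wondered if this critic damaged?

A

In B, the wh-phrase is extracted from inside a wh-island (introduced by "if"), which blocks movement.
In A, the extraction path crosses only that-complement boundaries, which are transparent.
So A is grammatical.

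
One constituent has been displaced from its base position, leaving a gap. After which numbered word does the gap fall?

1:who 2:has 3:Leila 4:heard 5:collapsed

The displaced element is "who" (word 1).
It is linked across 1 clause boundary (Ø).
It functions as the subject of "collapsed", so the gap sits immediately after word 4 ("heard").
Base order: Leila has heard that who collapsed.

4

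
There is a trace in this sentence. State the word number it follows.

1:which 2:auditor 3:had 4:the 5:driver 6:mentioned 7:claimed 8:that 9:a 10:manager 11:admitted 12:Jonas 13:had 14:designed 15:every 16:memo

6

The displaced element is "which auditor" (word 2).
It is linked across 1 clause boundary (Ø).
It functions as the subject of "claimed", so the gap sits immediately after word 6 ("mentioned").
Base order: The driver had mentioned that which auditor claimed that a manager admitted Jonas had designed every memo.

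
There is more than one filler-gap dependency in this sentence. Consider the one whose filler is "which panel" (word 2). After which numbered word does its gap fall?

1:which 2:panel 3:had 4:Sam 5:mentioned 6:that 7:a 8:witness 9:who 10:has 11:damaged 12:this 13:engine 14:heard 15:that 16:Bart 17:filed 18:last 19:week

17

The displaced element is "which panel" (word 2).
It is linked across 2 clause boundaries (that → that).
It functions as the direct object of "filed", so the gap sits immediately after word 17 ("filed").
Base order: Sam had mentioned that a witness who has damaged this engine heard that Bart filed which panel last week.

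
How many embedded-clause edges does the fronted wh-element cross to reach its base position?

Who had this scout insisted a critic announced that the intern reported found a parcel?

"who" is extracted from the subject of "found".
Boundaries crossed, outermost first: [Ø], [that], [Ø] — 3 in total.

3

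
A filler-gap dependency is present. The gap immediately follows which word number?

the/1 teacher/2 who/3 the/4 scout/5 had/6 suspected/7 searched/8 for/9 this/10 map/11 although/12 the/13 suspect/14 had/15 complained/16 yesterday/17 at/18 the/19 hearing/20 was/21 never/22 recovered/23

The displaced element is "the teacher" (word 2).
It is linked across 1 clause boundary (Ø).
It functions as the subject of "searched", so the gap sits immediately after word 7 ("suspected").
Base order: The scout had suspected the teacher searched for this map although the suspect had complained yesterday at the hearing.

7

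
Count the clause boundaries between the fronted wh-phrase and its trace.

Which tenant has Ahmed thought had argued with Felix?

1

"which tenant" is extracted from the subject of "argued".
Boundaries crossed, outermost first: [Ø] — 1 in total.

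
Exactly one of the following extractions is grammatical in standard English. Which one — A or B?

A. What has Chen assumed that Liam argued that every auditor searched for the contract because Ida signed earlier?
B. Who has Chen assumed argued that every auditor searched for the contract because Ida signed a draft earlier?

In A, the wh-phrase is extracted from inside an adjunct island (introduced by "because"), which blocks movement.
In B, the extraction path crosses only that-complement boundaries, which are transparent.
So B is grammatical.

B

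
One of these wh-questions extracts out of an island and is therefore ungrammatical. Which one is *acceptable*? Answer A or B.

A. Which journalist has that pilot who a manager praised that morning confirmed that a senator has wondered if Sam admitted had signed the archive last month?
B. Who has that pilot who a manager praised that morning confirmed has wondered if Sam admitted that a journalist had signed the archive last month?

B

In A, the wh-phrase is extracted from inside a wh-island (introduced by "if"), which blocks movement.
In B, the extraction path crosses only that-complement boundaries, which are transparent.
So B is grammatical.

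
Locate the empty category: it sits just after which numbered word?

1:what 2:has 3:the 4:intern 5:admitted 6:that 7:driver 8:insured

The displaced element is "what" (word 1).
It is linked across 1 clause boundary (Ø).
It functions as the direct object of "insured", so the gap sits immediately after word 8 ("insured").
Base order: The intern has admitted that driver insured what.

8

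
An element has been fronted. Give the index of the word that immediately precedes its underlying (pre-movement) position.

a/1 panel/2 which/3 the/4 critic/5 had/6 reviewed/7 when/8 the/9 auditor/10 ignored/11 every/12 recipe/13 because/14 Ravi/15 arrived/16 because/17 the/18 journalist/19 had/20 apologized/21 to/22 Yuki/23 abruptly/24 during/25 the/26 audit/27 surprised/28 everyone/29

The displaced element is "a panel" (word 2).
It functions as the direct object of "reviewed", so the gap sits immediately after word 7 ("reviewed").
Base order: The critic had reviewed a panel when the auditor ignored every recipe because Ravi arrived because the journalist had apologized to Yuki abruptly during the audit.

7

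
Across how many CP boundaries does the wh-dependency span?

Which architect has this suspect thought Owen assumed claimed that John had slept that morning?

2

"which architect" is extracted from the subject of "claimed".
Boundaries crossed, outermost first: [Ø], [Ø] — 2 in total.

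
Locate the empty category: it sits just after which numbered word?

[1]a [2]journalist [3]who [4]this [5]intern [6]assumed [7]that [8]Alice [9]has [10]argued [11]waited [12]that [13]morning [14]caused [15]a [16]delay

The displaced element is "a journalist" (word 2).
It is linked across 2 clause boundaries (that → Ø).
It functions as the subject of "waited", so the gap sits immediately after word 10 ("argued").
Base order: This intern assumed that Alice has argued a journalist waited that morning.

10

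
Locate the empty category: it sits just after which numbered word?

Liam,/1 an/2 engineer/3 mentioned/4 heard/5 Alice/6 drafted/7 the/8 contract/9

4

The displaced element is "Liam" (word 1).
It is linked across 1 clause boundary (Ø).
It functions as the subject of "heard", so the gap sits immediately after word 4 ("mentioned").
Base order: An engineer mentioned that Liam heard Alice drafted the contract.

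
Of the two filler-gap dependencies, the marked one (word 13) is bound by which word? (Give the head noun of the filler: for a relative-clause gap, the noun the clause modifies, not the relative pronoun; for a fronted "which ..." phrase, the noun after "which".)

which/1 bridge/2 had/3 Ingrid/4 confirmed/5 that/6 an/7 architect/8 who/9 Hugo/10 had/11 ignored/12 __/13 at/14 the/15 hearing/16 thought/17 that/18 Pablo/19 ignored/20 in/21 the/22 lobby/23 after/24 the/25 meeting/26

8

The marked gap is inside the relative clause, the direct object of "ignored".
Its filler is the head noun "architect" (via "who"), at word 8.
(The other dependency links word 2 to a gap after word 20.)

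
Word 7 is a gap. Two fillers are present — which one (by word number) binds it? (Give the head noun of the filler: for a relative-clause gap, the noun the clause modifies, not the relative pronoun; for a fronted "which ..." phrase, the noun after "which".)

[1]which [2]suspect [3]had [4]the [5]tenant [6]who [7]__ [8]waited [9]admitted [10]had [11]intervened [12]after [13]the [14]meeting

5

The marked gap is inside the relative clause, the subject of "waited".
Its filler is the head noun "tenant" (via "who"), at word 5.
(The other dependency links word 2 to a gap after word 9.)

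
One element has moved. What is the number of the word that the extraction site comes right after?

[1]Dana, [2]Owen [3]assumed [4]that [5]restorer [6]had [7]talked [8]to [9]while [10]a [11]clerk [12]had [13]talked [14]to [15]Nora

8

The displaced element is "Dana" (word 1).
It is linked across 1 clause boundary (Ø).
It functions as the object of the preposition "to" of "talked", so the gap sits immediately after word 8 ("to").
Base order: Owen assumed that restorer had talked to Dana while a clerk had talked to Nora.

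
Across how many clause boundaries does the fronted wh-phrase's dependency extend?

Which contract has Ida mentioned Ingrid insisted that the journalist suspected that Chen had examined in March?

3

"which contract" is extracted from the object of "examined".
Boundaries crossed, outermost first: [Ø], [that], [that] — 3 in total.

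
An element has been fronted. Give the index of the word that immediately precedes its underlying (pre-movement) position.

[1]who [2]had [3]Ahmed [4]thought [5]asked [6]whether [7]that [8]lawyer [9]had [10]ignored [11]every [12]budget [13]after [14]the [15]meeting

4

The displaced element is "who" (word 1).
It is linked across 1 clause boundary (Ø).
It functions as the subject of "asked", so the gap sits immediately after word 4 ("thought").
Base order: Ahmed had thought that who asked whether that lawyer had ignored every budget after the meeting.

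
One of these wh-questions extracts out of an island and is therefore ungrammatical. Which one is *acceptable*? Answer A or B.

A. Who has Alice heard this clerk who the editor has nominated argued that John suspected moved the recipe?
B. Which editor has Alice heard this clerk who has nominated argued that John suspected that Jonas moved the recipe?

A

In B, the wh-phrase is extracted from inside a complex-NP island (relative clause) (introduced by "who"), which blocks movement.
In A, the extraction path crosses only that-complement boundaries, which are transparent.
So A is grammatical.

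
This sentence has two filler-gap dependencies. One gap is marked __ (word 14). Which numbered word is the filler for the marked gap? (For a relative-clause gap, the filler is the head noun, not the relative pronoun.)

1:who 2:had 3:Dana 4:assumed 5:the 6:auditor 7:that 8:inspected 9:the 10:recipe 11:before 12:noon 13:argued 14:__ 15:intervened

1

The marked gap is the subject of "intervened".
Its filler is the fronted wh-phrase "who", at word 1.
(The other dependency links word 6 to a gap after word 7.)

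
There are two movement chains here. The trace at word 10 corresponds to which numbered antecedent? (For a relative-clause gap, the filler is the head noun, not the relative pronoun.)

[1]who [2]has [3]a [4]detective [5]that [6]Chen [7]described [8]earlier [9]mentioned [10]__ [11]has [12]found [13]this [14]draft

The marked gap is the subject of "found".
Its filler is the fronted wh-phrase "who", at word 1.
(The other dependency links word 4 to a gap after word 7.)

1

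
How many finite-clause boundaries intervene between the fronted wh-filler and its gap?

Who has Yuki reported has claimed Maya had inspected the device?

"who" is extracted from the subject of "claimed".
Boundaries crossed, outermost first: [Ø] — 1 in total.

1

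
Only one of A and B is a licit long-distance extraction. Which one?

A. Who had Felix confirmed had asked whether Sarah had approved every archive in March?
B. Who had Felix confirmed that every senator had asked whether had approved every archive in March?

A

In B, the wh-phrase is extracted from inside a wh-island (introduced by "whether"), which blocks movement.
In A, the extraction path crosses only that-complement boundaries, which are transparent.
So A is grammatical.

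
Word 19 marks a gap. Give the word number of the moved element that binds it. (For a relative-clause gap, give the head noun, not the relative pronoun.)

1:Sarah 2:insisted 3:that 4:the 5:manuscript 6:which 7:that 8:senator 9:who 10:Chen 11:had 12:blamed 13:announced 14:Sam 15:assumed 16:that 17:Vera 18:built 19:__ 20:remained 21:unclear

5

The gap at 19 is the object of "built", inside a relative clause.
The relative pronoun is "which" (word 6); it is bound by the head noun immediately before it.
Its filler is the head noun "manuscript", at word 5.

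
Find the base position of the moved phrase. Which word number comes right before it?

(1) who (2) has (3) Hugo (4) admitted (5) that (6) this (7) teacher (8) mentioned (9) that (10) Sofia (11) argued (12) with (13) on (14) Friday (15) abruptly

12

The displaced element is "who" (word 1).
It is linked across 2 clause boundaries (that → that).
It functions as the object of the preposition "with" of "argued", so the gap sits immediately after word 12 ("with").
Base order: Hugo has admitted that this teacher mentioned that Sofia argued with who on Friday abruptly.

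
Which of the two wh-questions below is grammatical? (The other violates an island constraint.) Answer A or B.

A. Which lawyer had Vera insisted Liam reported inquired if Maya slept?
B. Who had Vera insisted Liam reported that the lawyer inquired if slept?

In B, the wh-phrase is extracted from inside a wh-island (introduced by "if"), which blocks movement.
In A, the extraction path crosses only that-complement boundaries, which are transparent.
So A is grammatical.

A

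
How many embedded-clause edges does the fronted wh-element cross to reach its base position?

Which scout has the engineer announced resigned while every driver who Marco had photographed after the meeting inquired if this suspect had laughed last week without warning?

"which scout" is extracted from the subject of "resigned".
Boundaries crossed, outermost first: [Ø] — 1 in total.

1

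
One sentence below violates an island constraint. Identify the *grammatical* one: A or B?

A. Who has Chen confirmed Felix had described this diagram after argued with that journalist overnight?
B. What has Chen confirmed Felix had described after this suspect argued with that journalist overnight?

B

In A, the wh-phrase is extracted from inside an adjunct island (introduced by "after"), which blocks movement.
In B, the extraction path crosses only that-complement boundaries, which are transparent.
So B is grammatical.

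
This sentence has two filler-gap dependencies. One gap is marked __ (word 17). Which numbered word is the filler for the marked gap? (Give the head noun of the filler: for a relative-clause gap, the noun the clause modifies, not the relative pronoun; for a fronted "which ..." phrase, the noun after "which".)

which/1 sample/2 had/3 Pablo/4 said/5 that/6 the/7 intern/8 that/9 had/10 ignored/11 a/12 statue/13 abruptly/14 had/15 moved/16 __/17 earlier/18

2

The marked gap is the direct object of "moved".
Its filler is the fronted wh-phrase "which sample", at word 2.
(The other dependency links word 8 to a gap after word 9.)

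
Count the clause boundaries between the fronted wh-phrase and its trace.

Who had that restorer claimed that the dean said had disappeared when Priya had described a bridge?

"who" is extracted from the subject of "disappeared".
Boundaries crossed, outermost first: [that], [Ø] — 2 in total.

2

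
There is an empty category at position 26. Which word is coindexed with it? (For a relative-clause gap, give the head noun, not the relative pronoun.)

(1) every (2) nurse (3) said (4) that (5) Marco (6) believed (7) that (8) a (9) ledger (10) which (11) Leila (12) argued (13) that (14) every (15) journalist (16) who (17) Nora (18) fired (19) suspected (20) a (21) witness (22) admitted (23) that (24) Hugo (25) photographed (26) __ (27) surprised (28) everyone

9

The gap at 26 is the object of "photographed", inside a relative clause.
The relative pronoun is "which" (word 10); it is bound by the head noun immediately before it.
Its filler is the head noun "ledger", at word 9.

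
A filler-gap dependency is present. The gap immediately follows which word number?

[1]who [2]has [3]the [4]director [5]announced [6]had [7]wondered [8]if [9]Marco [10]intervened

5

The displaced element is "who" (word 1).
It is linked across 1 clause boundary (Ø).
It functions as the subject of "wondered", so the gap sits immediately after word 5 ("announced").
Base order: The director has announced that who had wondered if Marco intervened.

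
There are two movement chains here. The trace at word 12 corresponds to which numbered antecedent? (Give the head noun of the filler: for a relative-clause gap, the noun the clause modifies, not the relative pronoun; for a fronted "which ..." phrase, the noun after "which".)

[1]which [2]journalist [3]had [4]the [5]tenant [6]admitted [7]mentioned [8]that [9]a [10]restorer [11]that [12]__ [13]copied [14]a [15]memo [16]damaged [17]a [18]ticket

The marked gap is inside the relative clause, the subject of "copied".
Its filler is the head noun "restorer" (via "that"), at word 10.
(The other dependency links word 2 to a gap after word 6.)

10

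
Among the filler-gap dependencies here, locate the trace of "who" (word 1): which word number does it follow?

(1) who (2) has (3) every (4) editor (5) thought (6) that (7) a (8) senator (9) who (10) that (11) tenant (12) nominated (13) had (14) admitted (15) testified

14

The displaced element is "who" (word 1).
It is linked across 2 clause boundaries (that → Ø).
It functions as the subject of "testified", so the gap sits immediately after word 14 ("admitted").
Base order: Every editor has thought that a senator who that tenant nominated had admitted that who testified.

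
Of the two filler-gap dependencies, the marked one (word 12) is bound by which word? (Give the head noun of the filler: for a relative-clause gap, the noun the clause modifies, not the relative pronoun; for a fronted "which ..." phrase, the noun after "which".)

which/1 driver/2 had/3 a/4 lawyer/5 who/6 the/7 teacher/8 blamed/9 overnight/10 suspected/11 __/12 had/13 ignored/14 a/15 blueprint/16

2

The marked gap is the subject of "ignored".
Its filler is the fronted wh-phrase "which driver", at word 2.
(The other dependency links word 5 to a gap after word 9.)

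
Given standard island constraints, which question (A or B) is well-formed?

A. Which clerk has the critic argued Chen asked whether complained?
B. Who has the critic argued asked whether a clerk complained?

B

In A, the wh-phrase is extracted from inside a wh-island (introduced by "whether"), which blocks movement.
In B, the extraction path crosses only that-complement boundaries, which are transparent.
So B is grammatical.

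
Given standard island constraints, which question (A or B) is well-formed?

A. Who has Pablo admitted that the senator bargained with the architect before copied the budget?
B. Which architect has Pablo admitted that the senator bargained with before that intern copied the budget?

B

In A, the wh-phrase is extracted from inside an adjunct island (introduced by "before"), which blocks movement.
In B, the extraction path crosses only that-complement boundaries, which are transparent.
So B is grammatical.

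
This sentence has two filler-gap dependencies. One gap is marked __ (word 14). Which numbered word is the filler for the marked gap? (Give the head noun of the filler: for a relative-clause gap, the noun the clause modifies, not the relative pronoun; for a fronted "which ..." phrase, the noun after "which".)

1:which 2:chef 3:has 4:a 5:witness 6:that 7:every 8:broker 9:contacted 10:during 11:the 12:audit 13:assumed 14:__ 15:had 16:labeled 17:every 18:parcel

2

The marked gap is the subject of "labeled".
Its filler is the fronted wh-phrase "which chef", at word 2.
(The other dependency links word 5 to a gap after word 9.)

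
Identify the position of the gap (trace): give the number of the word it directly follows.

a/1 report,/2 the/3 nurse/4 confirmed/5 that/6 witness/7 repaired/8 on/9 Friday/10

The displaced element is "a report" (word 2).
It is linked across 1 clause boundary (Ø).
It functions as the direct object of "repaired", so the gap sits immediately after word 8 ("repaired").
Base order: The nurse confirmed that witness repaired a report on Friday.

8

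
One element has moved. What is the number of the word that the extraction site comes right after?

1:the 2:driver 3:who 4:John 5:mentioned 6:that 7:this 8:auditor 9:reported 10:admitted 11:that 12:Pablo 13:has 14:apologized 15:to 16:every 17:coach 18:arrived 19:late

The displaced element is "the driver" (word 2).
It is linked across 2 clause boundaries (that → Ø).
It functions as the subject of "admitted", so the gap sits immediately after word 9 ("reported").
Base order: John mentioned that this auditor reported that the driver admitted that Pablo has apologized to every coach.

9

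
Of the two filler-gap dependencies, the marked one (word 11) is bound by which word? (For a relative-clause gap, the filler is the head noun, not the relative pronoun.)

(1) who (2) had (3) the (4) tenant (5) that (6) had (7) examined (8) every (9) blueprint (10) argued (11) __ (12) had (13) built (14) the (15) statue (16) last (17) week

1

The marked gap is the subject of "built".
Its filler is the fronted wh-phrase "who", at word 1.
(The other dependency links word 4 to a gap after word 5.)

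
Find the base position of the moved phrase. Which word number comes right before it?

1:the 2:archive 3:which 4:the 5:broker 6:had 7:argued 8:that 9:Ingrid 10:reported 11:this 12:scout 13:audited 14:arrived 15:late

The displaced element is "the archive" (word 2).
It is linked across 2 clause boundaries (that → Ø).
It functions as the direct object of "audited", so the gap sits immediately after word 13 ("audited").
Base order: The broker had argued that Ingrid reported this scout audited the archive.

13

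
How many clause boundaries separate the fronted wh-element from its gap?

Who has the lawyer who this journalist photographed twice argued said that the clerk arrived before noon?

1

"who" is extracted from the subject of "said".
Boundaries crossed, outermost first: [Ø] — 1 in total.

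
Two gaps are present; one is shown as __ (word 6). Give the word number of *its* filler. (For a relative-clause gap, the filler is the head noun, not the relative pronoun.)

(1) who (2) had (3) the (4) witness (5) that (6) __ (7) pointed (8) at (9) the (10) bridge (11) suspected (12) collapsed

The marked gap is inside the relative clause, the subject of "pointed".
Its filler is the head noun "witness" (via "that"), at word 4.
(The other dependency links word 1 to a gap after word 11.)

4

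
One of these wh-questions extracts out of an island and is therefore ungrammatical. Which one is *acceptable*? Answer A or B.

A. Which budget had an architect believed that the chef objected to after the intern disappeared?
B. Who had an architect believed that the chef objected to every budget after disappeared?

A

In B, the wh-phrase is extracted from inside an adjunct island (introduced by "after"), which blocks movement.
In A, the extraction path crosses only that-complement boundaries, which are transparent.
So A is grammatical.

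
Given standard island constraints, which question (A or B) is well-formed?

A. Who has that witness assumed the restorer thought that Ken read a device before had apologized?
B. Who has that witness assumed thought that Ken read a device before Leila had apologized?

In A, the wh-phrase is extracted from inside an adjunct island (introduced by "before"), which blocks movement.
In B, the extraction path crosses only that-complement boundaries, which are transparent.
So B is grammatical.

B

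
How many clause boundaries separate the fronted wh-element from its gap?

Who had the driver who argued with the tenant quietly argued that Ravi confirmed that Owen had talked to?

"who" is extracted from the PP object of "talked".
Boundaries crossed, outermost first: [that], [that] — 2 in total.

2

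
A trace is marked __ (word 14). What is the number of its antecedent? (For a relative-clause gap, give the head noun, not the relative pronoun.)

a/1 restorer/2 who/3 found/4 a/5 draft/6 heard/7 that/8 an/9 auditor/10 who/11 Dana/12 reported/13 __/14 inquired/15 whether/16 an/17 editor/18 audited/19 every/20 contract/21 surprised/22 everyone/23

The gap at 14 is the subject of "inquired", inside a relative clause.
The relative pronoun is "who" (word 11); it is bound by the head noun immediately before it.
Its filler is the head noun "auditor", at word 10.

10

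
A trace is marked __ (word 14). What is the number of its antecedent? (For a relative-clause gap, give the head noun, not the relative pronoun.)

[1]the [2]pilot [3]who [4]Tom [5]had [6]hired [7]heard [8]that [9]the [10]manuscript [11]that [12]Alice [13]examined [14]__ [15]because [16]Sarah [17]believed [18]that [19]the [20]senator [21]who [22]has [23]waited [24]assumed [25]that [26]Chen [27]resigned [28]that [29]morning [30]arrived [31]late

10

The gap at 14 is the object of "examined", inside a relative clause.
The relative pronoun is "that" (word 11); it is bound by the head noun immediately before it.
Its filler is the head noun "manuscript", at word 10.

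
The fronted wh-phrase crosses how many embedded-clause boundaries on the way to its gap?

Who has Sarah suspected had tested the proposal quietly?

"who" is extracted from the subject of "tested".
Boundaries crossed, outermost first: [Ø] — 1 in total.

1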